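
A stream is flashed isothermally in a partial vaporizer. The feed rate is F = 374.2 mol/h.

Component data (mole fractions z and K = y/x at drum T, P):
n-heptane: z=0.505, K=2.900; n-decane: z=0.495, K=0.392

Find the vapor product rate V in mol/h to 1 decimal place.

Material balance + equilibrium reduce to Σ zᵢ(Kᵢ−1)/(1+V/F(Kᵢ−1)) = 0.
g(0) = ΣzᵢKᵢ − 1 = 0.659 and g(1) = 1 − Σzᵢ/Kᵢ = -0.437, so a root lies in (0, 1).
Iterate (Newton) starting at V/F = 0.56:
  V/F = 0.560: g = 0.0085, g' = -0.849 → V/F = 0.570
Converged at V/F = 0.570.
Then V = V/F·F = 0.5701·374.2 = 213.3 mol/h and L = F − V = 160.9 mol/h.

V = 213.3 mol/h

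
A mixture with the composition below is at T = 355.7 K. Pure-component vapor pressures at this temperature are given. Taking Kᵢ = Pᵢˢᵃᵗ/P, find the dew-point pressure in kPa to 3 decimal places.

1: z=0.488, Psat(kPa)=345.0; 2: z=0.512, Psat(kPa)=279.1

At the dew point ψ → 1, so Σzᵢ/Kᵢ = 1 with Kᵢ = Pᵢˢᵃᵗ/P ⇒ 1/P = Σzᵢ/Pᵢˢᵃᵗ.
1/P = 0.488/345.0 + 0.512/279.1 = 0.003249 ⇒ P = 307.791 kPa

Pdew = 307.791 kPa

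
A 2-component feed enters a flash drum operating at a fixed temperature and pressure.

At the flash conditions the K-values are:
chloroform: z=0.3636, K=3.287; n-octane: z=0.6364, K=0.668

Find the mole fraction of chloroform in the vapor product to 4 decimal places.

y_chloroform = 0.4167

Material balance + equilibrium reduce to Σ zᵢ(Kᵢ−1)/(1+V/F(Kᵢ−1)) = 0.
Feasibility: ΣzᵢKᵢ = 1.6203, Σzᵢ/Kᵢ = 1.0633 — both > 1, two phases present.
Binary case is linear: z₁(K₁−1)(1+V/F(K₂−1)) + z₂(K₂−1)(1+V/F(K₁−1)) = 0
⇒ V/F = [z₁(K₁−1)+z₂(K₂−1)] / [−(K₁−1)(K₂−1)] = 0.62027/0.75928 = 0.8169
Compositions from xᵢ = zᵢ/(1+V/F(Kᵢ−1)), yᵢ = Kᵢxᵢ:
  chloroform: x = 0.1268, y = 0.4167
  n-octane: x = 0.8732, y = 0.5833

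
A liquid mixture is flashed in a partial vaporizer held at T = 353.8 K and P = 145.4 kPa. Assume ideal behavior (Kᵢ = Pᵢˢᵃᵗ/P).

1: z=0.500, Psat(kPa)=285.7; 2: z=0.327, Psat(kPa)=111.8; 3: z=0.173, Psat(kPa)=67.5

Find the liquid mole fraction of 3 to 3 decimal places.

Raoult's law: Kᵢ = Pᵢˢᵃᵗ/P = Pᵢˢᵃᵗ/145.4.
  K_1 = 285.7/145.4 = 1.96492, K_2 = 111.8/145.4 = 0.76891, K_3 = 67.5/145.4 = 0.46424
Let ψ = V/F and solve Σ zᵢ(Kᵢ−1)/(1+ψ(Kᵢ−1)) = 0.
g(0) = ΣzᵢKᵢ − 1 = 0.314 and g(1) = 1 − Σzᵢ/Kᵢ = -0.052, so a root lies in (0, 1).
Iterate (Newton) starting at ψ = 0.5:
  ψ = 0.500: g = 0.1134, g' = -0.327 → ψ = 0.847
  ψ = 0.847: g = 0.0018, g' = -0.334 → ψ = 0.852
Converged at ψ = 0.852.
Compositions from xᵢ = zᵢ/(1+ψ(Kᵢ−1)), yᵢ = Kᵢxᵢ:
  1: x = 0.274, y = 0.539
  2: x = 0.407, y = 0.313
  3: x = 0.318, y = 0.148

x_3 = 0.318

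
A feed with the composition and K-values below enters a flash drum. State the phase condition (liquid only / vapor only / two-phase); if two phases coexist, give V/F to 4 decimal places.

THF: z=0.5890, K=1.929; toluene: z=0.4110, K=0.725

ΣzᵢKᵢ = 1.4342; Σzᵢ/Kᵢ = 0.8722.
Since Σzᵢ/Kᵢ < 1 the mixture is above its dew point — single vapor phase.

vapor only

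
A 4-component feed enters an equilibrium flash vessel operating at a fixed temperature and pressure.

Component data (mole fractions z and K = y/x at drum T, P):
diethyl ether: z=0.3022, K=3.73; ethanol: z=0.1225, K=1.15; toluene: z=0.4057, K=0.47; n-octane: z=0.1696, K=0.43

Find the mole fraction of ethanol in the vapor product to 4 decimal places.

y_ethanol = 0.1326

Rachford–Rice: g(ψ) = Σ zᵢ(Kᵢ−1)/(1+ψ(Kᵢ−1)) = 0.
Feasibility: ΣzᵢKᵢ = 1.5317, Σzᵢ/Kᵢ = 1.4452 — both > 1, two phases present.
Newton iteration, ψ⁰ = 0.41:
  ψ = 0.4100: g = 0.00572, g' = -0.7838 → ψ = 0.4173
Converged at ψ = 0.4173.
Compositions from xᵢ = zᵢ/(1+ψ(Kᵢ−1)), yᵢ = Kᵢxᵢ:
  diethyl ether: x = 0.1413, y = 0.5269
  ethanol: x = 0.1153, y = 0.1326
  toluene: x = 0.5209, y = 0.2448
  n-octane: x = 0.2225, y = 0.0957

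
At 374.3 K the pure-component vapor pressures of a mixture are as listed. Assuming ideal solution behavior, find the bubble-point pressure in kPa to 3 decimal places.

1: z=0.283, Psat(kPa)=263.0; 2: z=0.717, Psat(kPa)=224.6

At the bubble point ψ → 0, so ΣzᵢKᵢ = 1 with Kᵢ = Pᵢˢᵃᵗ/P ⇒ P = ΣzᵢPᵢˢᵃᵗ.
P = 0.283·263.0 + 0.717·224.6 = 235.467 kPa

Pbub = 235.467 kPa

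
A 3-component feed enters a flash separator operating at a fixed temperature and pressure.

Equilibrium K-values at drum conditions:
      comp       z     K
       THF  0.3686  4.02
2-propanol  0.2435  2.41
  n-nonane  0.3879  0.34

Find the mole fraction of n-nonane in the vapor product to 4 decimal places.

y_n-nonane = 0.2614

Rachford–Rice: g(β) = Σ zᵢ(Kᵢ−1)/(1+β(Kᵢ−1)) = 0.
Feasibility: ΣzᵢKᵢ = 2.2005, Σzᵢ/Kᵢ = 1.3336 — both > 1, two phases present.
Iterate (Newton) starting at β = 0.5:
  β = 0.5000: g = 0.26275, g' = -1.0765 → β = 0.7441
  β = 0.7441: g = 0.00731, g' = -1.0865 → β = 0.7508
Converged at β = 0.7508.
Compositions from xᵢ = zᵢ/(1+β(Kᵢ−1)), yᵢ = Kᵢxᵢ:
  THF: x = 0.1128, y = 0.4535
  2-propanol: x = 0.1183, y = 0.2851
  n-nonane: x = 0.7689, y = 0.2614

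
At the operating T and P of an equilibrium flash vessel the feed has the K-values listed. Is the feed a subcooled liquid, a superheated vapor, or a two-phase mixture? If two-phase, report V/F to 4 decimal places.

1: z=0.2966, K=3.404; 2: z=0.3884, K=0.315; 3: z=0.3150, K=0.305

two-phase, V/F = 0.1376

ΣzᵢKᵢ = 1.2280; Σzᵢ/Kᵢ = 2.3529.
Both exceed 1, so a two-phase solution exists.
Rachford–Rice: g(ψ) = Σ zᵢ(Kᵢ−1)/(1+ψ(Kᵢ−1)) = 0.
Iterate (Newton) starting at ψ = 0.41:
  ψ = 0.4100: g = -0.31703, g' = -1.0847 → ψ = 0.1177
  ψ = 0.1177: g = 0.02791, g' = -1.4374 → ψ = 0.1371
  ψ = 0.1371: g = 0.00060, g' = -1.3774 → ψ = 0.1376
Converged at ψ = 0.1376.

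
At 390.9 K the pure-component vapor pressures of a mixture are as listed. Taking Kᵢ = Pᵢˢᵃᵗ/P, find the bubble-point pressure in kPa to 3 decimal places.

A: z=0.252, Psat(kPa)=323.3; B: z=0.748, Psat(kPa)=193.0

Pbub = 225.836 kPa

At the bubble point ψ → 0, so ΣzᵢKᵢ = 1 with Kᵢ = Pᵢˢᵃᵗ/P ⇒ P = ΣzᵢPᵢˢᵃᵗ.
P = 0.252·323.3 + 0.748·193.0 = 225.836 kPa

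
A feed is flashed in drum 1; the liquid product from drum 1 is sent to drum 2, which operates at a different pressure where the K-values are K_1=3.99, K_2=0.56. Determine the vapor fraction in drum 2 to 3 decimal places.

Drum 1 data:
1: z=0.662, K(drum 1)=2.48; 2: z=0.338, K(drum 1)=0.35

V/F (drum 2) = 0.461

Drum 1:
Let ψ₁ = V/F and solve Σ zᵢ(Kᵢ−1)/(1+ψ₁(Kᵢ−1)) = 0.
g(0) = ΣzᵢKᵢ − 1 = 0.760 and g(1) = 1 − Σzᵢ/Kᵢ = -0.233, so a root lies in (0, 1).
Newton iteration, ψ₁⁰ = 0.5:
  ψ₁ = 0.500: g = 0.2376, g' = -0.792 → ψ₁ = 0.800
  ψ₁ = 0.800: g = -0.0090, g' = -0.924 → ψ₁ = 0.790
Converged at ψ₁ = 0.790.
Drum-1 compositions:
  1: x = 0.305, y = 0.757
  2: x = 0.695, y = 0.243
Drum-2 feed = drum-1 liquid: z₂ = (0.3052, 0.6948).
Drum 2:
Rachford–Rice: g(ψ₂) = Σ zᵢ(Kᵢ−1)/(1+ψ₂(Kᵢ−1)) = 0.
Check two-phase: ΣzᵢKᵢ = 1.607 > 1 and Σzᵢ/Kᵢ = 1.317 > 1, so g(0) = 0.607 > 0 and g(1) = -0.317 < 0.
Binary case is linear: z₁(K₁−1)(1+ψ₂(K₂−1)) + z₂(K₂−1)(1+ψ₂(K₁−1)) = 0
⇒ ψ₂ = [z₁(K₁−1)+z₂(K₂−1)] / [−(K₁−1)(K₂−1)] = 0.6067/1.3156 = 0.461
  1: x = 0.128, y = 0.512
  2: x = 0.872, y = 0.488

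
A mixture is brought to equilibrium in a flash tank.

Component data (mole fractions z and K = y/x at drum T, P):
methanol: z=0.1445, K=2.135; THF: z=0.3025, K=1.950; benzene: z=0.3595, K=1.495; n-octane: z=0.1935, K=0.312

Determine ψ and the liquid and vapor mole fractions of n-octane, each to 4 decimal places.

ψ = 0.9118, x_n-octane = 0.5192, y_n-octane = 0.1620

Newton iteration, ψ⁰ = 0.32:
  ψ = 0.3200: g = 0.32360, g' = -0.4770 → ψ = 0.9984
  ψ = 0.9984: g = -0.08177, g' = -1.0867 → ψ = 0.9232
  ψ = 0.9232: g = -0.00957, g' = -0.8515 → ψ = 0.9120
  ψ = 0.9120: g = -0.00015, g' = -0.8250 → ψ = 0.9118
Converged at ψ = 0.9118.
Compositions from xᵢ = zᵢ/(1+ψ(Kᵢ−1)), yᵢ = Kᵢxᵢ:
  methanol: x = 0.0710, y = 0.1516
  THF: x = 0.1621, y = 0.3161
  benzene: x = 0.2477, y = 0.3703
  n-octane: x = 0.5192, y = 0.1620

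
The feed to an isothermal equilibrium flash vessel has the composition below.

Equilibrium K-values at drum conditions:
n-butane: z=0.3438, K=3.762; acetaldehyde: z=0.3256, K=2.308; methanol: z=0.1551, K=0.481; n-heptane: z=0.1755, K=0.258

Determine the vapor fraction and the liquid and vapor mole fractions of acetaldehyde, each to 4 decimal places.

ψ = 0.8405, x_acetaldehyde = 0.1551, y_acetaldehyde = 0.3580

Iterate (Newton) starting at ψ = 0.56:
  ψ = 0.5600: g = 0.28241, g' = -0.9558 → ψ = 0.8555
  ψ = 0.8555: g = -0.01793, g' = -1.2154 → ψ = 0.8407
  ψ = 0.8407: g = -0.00028, g' = -1.1782 → ψ = 0.8405
Converged at ψ = 0.8405.
Compositions from xᵢ = zᵢ/(1+ψ(Kᵢ−1)), yᵢ = Kᵢxᵢ:
  n-butane: x = 0.1035, y = 0.3894
  acetaldehyde: x = 0.1551, y = 0.3580
  methanol: x = 0.2751, y = 0.1323
  n-heptane: x = 0.4663, y = 0.1203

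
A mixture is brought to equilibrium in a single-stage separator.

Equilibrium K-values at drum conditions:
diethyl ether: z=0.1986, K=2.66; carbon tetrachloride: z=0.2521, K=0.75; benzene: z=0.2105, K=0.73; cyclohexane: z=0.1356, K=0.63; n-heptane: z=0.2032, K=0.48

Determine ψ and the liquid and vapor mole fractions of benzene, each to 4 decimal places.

Material balance + equilibrium reduce to Σ zᵢ(Kᵢ−1)/(1+ψ(Kᵢ−1)) = 0.
Feasibility: ΣzᵢKᵢ = 1.0540, Σzᵢ/Kᵢ = 1.3377 — both > 1, two phases present.
Newton iteration, ψ⁰ = 0.5:
  ψ = 0.5000: g = -0.16193, g' = -0.3328 → ψ = 0.0134
  ψ = 0.0134: g = 0.04539, g' = -0.6295 → ψ = 0.0855
  ψ = 0.0855: g = 0.00372, g' = -0.5322 → ψ = 0.0925
  ψ = 0.0925: g = 0.00003, g' = -0.5245 → ψ = 0.0926
Converged at ψ = 0.0926.
Compositions from xᵢ = zᵢ/(1+ψ(Kᵢ−1)), yᵢ = Kᵢxᵢ:
  diethyl ether: x = 0.1721, y = 0.4579
  carbon tetrachloride: x = 0.2581, y = 0.1936
  benzene: x = 0.2159, y = 0.1576
  cyclohexane: x = 0.1404, y = 0.0885
  n-heptane: x = 0.2135, y = 0.1025

ψ = 0.0926, x_benzene = 0.2159, y_benzene = 0.1576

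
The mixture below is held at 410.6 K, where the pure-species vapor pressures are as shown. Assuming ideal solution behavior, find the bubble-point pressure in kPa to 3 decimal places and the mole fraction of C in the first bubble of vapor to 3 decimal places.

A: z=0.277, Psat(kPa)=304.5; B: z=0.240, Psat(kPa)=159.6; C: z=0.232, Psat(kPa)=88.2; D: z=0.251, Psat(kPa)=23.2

Pbub = 148.936 kPa, y_C = 0.137

At the bubble point ψ → 0, so ΣzᵢKᵢ = 1 with Kᵢ = Pᵢˢᵃᵗ/P ⇒ P = ΣzᵢPᵢˢᵃᵗ.
P = 0.277·304.5 + 0.240·159.6 + 0.232·88.2 + 0.251·23.2 = 148.936 kPa
yᵢ = zᵢPᵢˢᵃᵗ/P ⇒ y_C = 0.232·88.2/148.936 = 0.137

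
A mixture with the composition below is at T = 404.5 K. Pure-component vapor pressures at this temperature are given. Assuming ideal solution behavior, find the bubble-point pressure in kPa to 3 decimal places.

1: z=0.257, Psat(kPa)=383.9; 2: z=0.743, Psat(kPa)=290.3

Pbub = 314.355 kPa

At the bubble point ψ → 0, so ΣzᵢKᵢ = 1 with Kᵢ = Pᵢˢᵃᵗ/P ⇒ P = ΣzᵢPᵢˢᵃᵗ.
P = 0.257·383.9 + 0.743·290.3 = 314.355 kPa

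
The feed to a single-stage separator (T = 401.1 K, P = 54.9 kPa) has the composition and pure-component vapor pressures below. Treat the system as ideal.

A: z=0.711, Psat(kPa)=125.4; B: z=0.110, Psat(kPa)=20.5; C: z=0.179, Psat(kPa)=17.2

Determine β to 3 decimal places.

Raoult's law: Kᵢ = Pᵢˢᵃᵗ/P = Pᵢˢᵃᵗ/54.9.
  K_A = 125.4/54.9 = 2.28415, K_B = 20.5/54.9 = 0.37341, K_C = 17.2/54.9 = 0.31330
Material balance + equilibrium reduce to Σ zᵢ(Kᵢ−1)/(1+β(Kᵢ−1)) = 0.
Check two-phase: ΣzᵢKᵢ = 1.721 > 1 and Σzᵢ/Kᵢ = 1.177 > 1, so g(0) = 0.721 > 0 and g(1) = -0.177 < 0.
Newton–Raphson from β = 0.62:
  β = 0.620: g = 0.1816, g' = -0.735 → β = 0.867
  β = 0.867: g = -0.0227, g' = -0.985 → β = 0.844
  β = 0.844: g = -0.0005, g' = -0.942 → β = 0.843
Converged at β = 0.843.

β = 0.843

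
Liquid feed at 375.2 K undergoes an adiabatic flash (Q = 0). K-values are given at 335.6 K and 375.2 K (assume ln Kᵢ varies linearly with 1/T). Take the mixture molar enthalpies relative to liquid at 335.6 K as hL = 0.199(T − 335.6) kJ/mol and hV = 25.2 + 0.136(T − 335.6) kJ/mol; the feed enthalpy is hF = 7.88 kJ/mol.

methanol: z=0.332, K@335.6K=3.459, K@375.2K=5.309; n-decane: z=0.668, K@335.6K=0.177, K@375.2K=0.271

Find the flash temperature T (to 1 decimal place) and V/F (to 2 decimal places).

T = 350.3 K, V/F = 0.20

Adiabatic flash: solve Rachford–Rice at each trial T, then check hF = ψ·hV(T) + (1−ψ)·hL(T).
  T = 335.6 K: K = (3.459, 0.177), RR gives ψ = 0.132, H_out = 3.320 kJ/mol
  T = 375.2 K: K = (5.309, 0.271), RR gives ψ = 0.300, H_out = 14.701 kJ/mol
  T = 355.4 K: K = (4.337, 0.222), RR gives ψ = 0.226, H_out = 9.362 kJ/mol
  T = 345.5 K: K = (3.886, 0.199), RR gives ψ = 0.183, H_out = 6.464 kJ/mol
  T = 350.4 K: K = (4.106, 0.210), RR gives ψ = 0.205, H_out = 7.923 kJ/mol
  T = 347.9 K: K = (3.993, 0.204), RR gives ψ = 0.194, H_out = 7.185 kJ/mol
  T = 349.1 K: K = (4.047, 0.207), RR gives ψ = 0.199, H_out = 7.541 kJ/mol
Linear interpolation between T = 349.1 (H_out = 7.541) and T = 350.4 (H_out = 7.923) on hF = 7.88 gives T ≈ 350.3 K, at which ψ = 0.20.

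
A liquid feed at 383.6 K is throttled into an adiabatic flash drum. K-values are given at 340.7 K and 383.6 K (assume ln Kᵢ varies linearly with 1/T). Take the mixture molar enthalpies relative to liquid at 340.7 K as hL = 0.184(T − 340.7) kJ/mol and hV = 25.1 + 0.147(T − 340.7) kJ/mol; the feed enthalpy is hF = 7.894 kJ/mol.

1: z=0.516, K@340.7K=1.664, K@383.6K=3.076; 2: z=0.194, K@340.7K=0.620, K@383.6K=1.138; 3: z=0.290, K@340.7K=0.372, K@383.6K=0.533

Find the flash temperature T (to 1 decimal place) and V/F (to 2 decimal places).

T = 342.4 K, V/F = 0.30

Adiabatic flash: solve Rachford–Rice at each trial T, then check hF = ψ·hV(T) + (1−ψ)·hL(T).
  T = 340.7 K: K = (1.664, 0.620, 0.372), RR gives ψ = 0.240, H_out = 6.022 kJ/mol
  T = 383.6 K: K = (3.076, 1.138, 0.533), RR gives ψ = 1.000, H_out = 31.406 kJ/mol
  T = 362.1 K: K = (2.302, 0.855, 0.450), RR gives ψ = 0.825, H_out = 23.981 kJ/mol
  T = 351.4 K: K = (1.967, 0.731, 0.410), RR gives ψ = 0.576, H_out = 16.190 kJ/mol
  T = 346.0 K: K = (1.810, 0.674, 0.391), RR gives ψ = 0.423, H_out = 11.504 kJ/mol
  T = 343.4 K: K = (1.737, 0.647, 0.382), RR gives ψ = 0.338, H_out = 8.953 kJ/mol
  T = 342.0 K: K = (1.699, 0.633, 0.377), RR gives ψ = 0.289, H_out = 7.474 kJ/mol
Linear interpolation between T = 342.0 (H_out = 7.474) and T = 343.4 (H_out = 8.953) on hF = 7.894 gives T ≈ 342.4 K, at which ψ = 0.30.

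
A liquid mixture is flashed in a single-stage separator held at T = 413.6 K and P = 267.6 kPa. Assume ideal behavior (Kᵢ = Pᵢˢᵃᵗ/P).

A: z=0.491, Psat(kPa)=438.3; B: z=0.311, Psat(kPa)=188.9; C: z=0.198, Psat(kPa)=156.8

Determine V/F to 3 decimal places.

Raoult's law: Kᵢ = Pᵢˢᵃᵗ/P = Pᵢˢᵃᵗ/267.6.
  K_A = 438.3/267.6 = 1.63789, K_B = 188.9/267.6 = 0.70590, K_C = 156.8/267.6 = 0.58595
Rachford–Rice: g(V/F) = Σ zᵢ(Kᵢ−1)/(1+V/F(Kᵢ−1)) = 0.
g(0) = ΣzᵢKᵢ − 1 = 0.140 and g(1) = 1 − Σzᵢ/Kᵢ = -0.078, so a root lies in (0, 1).
Newton–Raphson from V/F = 0.5:
  V/F = 0.500: g = 0.0268, g' = -0.206 → V/F = 0.630
  V/F = 0.630: g = 0.0001, g' = -0.204 → V/F = 0.631
Converged at V/F = 0.631.

V/F = 0.631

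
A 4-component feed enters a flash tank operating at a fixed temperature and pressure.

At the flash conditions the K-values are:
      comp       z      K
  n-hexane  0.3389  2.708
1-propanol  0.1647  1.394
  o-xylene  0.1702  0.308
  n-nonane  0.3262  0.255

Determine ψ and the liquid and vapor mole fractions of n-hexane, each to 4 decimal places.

ψ = 0.2765, x_n-hexane = 0.2302, y_n-hexane = 0.6234

Rachford–Rice: g(ψ) = Σ zᵢ(Kᵢ−1)/(1+ψ(Kᵢ−1)) = 0.
Feasibility: ΣzᵢKᵢ = 1.2829, Σzᵢ/Kᵢ = 2.0751 — both > 1, two phases present.
Newton iteration, ψ⁰ = 0.5:
  ψ = 0.5000: g = -0.20095, g' = -0.9558 → ψ = 0.2898
  ψ = 0.2898: g = -0.01179, g' = -0.8850 → ψ = 0.2764
  ψ = 0.2764: g = 0.00002, g' = -0.8887 → ψ = 0.2765
Converged at ψ = 0.2765.
Compositions from xᵢ = zᵢ/(1+ψ(Kᵢ−1)), yᵢ = Kᵢxᵢ:
  n-hexane: x = 0.2302, y = 0.6234
  1-propanol: x = 0.1485, y = 0.2070
  o-xylene: x = 0.2105, y = 0.0648
  n-nonane: x = 0.4108, y = 0.1048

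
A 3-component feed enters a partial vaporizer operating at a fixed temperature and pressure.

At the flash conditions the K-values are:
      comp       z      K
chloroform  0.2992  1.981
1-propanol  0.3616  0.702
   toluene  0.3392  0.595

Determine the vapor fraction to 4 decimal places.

Rachford–Rice: g(ψ) = Σ zᵢ(Kᵢ−1)/(1+ψ(Kᵢ−1)) = 0.
g(0) = ΣzᵢKᵢ − 1 = 0.0484 and g(1) = 1 − Σzᵢ/Kᵢ = -0.2362, so a root lies in (0, 1).
Newton iteration, ψ⁰ = 0.59:
  ψ = 0.5900: g = -0.12534, g' = -0.2589 → ψ = 0.1058
  ψ = 0.1058: g = 0.01113, g' = -0.3313 → ψ = 0.1394
  ψ = 0.1394: g = 0.00019, g' = -0.3203 → ψ = 0.1400
Converged at ψ = 0.1400.

ψ = 0.1400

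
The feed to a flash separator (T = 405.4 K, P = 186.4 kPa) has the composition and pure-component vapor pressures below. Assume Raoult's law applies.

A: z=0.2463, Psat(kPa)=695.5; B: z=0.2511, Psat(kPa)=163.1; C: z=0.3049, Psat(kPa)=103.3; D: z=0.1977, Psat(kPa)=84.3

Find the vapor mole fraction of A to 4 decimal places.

Raoult's law: Kᵢ = Pᵢˢᵃᵗ/P = Pᵢˢᵃᵗ/186.4.
  K_A = 695.5/186.4 = 3.731223, K_B = 163.1/186.4 = 0.875000, K_C = 103.3/186.4 = 0.554185, K_D = 84.3/186.4 = 0.452253
Rachford–Rice: g(V/F) = Σ zᵢ(Kᵢ−1)/(1+V/F(Kᵢ−1)) = 0.
Check two-phase: ΣzᵢKᵢ = 1.3971 > 1 and Σzᵢ/Kᵢ = 1.3403 > 1, so g(0) = 0.3971 > 0 and g(1) = -0.3403 < 0.
Iterate (Newton) starting at V/F = 0.5:
  V/F = 0.5000: g = -0.07317, g' = -0.5456 → V/F = 0.3659
  V/F = 0.3659: g = 0.00571, g' = -0.6432 → V/F = 0.3748
Converged at V/F = 0.3748.
Compositions from xᵢ = zᵢ/(1+V/F(Kᵢ−1)), yᵢ = Kᵢxᵢ:
  A: x = 0.1217, y = 0.4541
  B: x = 0.2634, y = 0.2305
  C: x = 0.3661, y = 0.2029
  D: x = 0.2488, y = 0.1125

y_A = 0.4541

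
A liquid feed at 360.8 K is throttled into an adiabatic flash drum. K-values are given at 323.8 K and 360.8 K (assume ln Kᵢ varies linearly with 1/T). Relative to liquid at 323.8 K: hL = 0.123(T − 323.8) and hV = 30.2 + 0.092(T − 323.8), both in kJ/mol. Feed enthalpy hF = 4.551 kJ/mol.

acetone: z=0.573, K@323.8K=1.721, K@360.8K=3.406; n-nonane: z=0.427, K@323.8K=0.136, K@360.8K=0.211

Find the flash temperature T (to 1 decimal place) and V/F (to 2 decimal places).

Adiabatic flash: solve Rachford–Rice at each trial T, then check hF = ψ·hV(T) + (1−ψ)·hL(T).
  T = 323.8 K: K = (1.721, 0.136), RR gives ψ = 0.071, H_out = 2.143 kJ/mol
  T = 360.8 K: K = (3.406, 0.211), RR gives ψ = 0.549, H_out = 20.494 kJ/mol
  T = 342.3 K: K = (2.466, 0.171), RR gives ψ = 0.400, H_out = 14.135 kJ/mol
  T = 333.1 K: K = (2.072, 0.153), RR gives ψ = 0.279, H_out = 9.477 kJ/mol
  T = 328.5 K: K = (1.893, 0.145), RR gives ψ = 0.192, H_out = 6.339 kJ/mol
  T = 326.1 K: K = (1.804, 0.140), RR gives ψ = 0.135, H_out = 4.354 kJ/mol
Linear interpolation between T = 326.1 (H_out = 4.354) and T = 328.5 (H_out = 6.339) on hF = 4.551 gives T ≈ 326.3 K, at which ψ = 0.14.

T = 326.3 K, V/F = 0.14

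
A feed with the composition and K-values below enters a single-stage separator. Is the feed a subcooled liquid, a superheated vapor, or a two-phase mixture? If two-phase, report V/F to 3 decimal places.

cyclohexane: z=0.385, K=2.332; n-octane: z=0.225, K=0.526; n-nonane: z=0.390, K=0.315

two-phase, V/F = 0.170

ΣzᵢKᵢ = 1.139; Σzᵢ/Kᵢ = 1.831.
Both exceed 1, so a two-phase solution exists.
Material balance + equilibrium reduce to Σ zᵢ(Kᵢ−1)/(1+ψ(Kᵢ−1)) = 0.
Newton–Raphson from ψ = 0.5:
  ψ = 0.500: g = -0.2383, g' = -0.756 → ψ = 0.185
  ψ = 0.185: g = -0.0113, g' = -0.740 → ψ = 0.170
Converged at ψ = 0.170.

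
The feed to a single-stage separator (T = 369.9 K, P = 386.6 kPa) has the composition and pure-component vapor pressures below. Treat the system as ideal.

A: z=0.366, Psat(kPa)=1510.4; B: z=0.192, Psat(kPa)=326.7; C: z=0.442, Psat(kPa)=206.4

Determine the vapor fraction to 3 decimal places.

ψ = 0.721

Raoult's law: Kᵢ = Pᵢˢᵃᵗ/P = Pᵢˢᵃᵗ/386.6.
  K_A = 1510.4/386.6 = 3.90688, K_B = 326.7/386.6 = 0.84506, K_C = 206.4/386.6 = 0.53389
Let ψ = V/F and solve Σ zᵢ(Kᵢ−1)/(1+ψ(Kᵢ−1)) = 0.
g(0) = ΣzᵢKᵢ − 1 = 0.828 and g(1) = 1 − Σzᵢ/Kᵢ = -0.149, so a root lies in (0, 1).
Iterate (Newton) starting at ψ = 0.48:
  ψ = 0.480: g = 0.1466, g' = -0.704 → ψ = 0.688
  ψ = 0.688: g = 0.0179, g' = -0.557 → ψ = 0.720
  ψ = 0.720: g = 0.0002, g' = -0.547 → ψ = 0.721
Converged at ψ = 0.721.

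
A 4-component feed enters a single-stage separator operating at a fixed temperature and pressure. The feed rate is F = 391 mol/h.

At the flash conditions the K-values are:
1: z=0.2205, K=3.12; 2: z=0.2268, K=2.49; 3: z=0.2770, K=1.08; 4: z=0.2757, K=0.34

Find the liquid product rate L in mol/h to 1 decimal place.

L = 97.4 mol/h

Material balance + equilibrium reduce to Σ zᵢ(Kᵢ−1)/(1+ψ(Kᵢ−1)) = 0.
Check two-phase: ΣzᵢKᵢ = 1.6456 > 1 and Σzᵢ/Kᵢ = 1.2291 > 1, so g(0) = 0.6456 > 0 and g(1) = -0.2291 < 0.
Iterate (Newton) starting at ψ = 0.45:
  ψ = 0.4500: g = 0.20408, g' = -0.6846 → ψ = 0.7481
  ψ = 0.7481: g = 0.00207, g' = -0.7309 → ψ = 0.7509
Converged at ψ = 0.7509.
Then V = ψ·F = 0.7509·391 = 293.6 mol/h and L = F − V = 97.4 mol/h.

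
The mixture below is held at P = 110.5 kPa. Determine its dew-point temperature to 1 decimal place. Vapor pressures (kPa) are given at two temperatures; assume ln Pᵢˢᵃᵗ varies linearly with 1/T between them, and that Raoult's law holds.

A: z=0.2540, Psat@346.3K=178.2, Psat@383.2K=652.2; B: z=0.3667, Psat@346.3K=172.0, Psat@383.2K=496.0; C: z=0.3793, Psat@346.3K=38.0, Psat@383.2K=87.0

Dew-point temperature: Σzᵢ·P/Pᵢˢᵃᵗ(T) = 1. Interpolate ln Pᵢˢᵃᵗ = aᵢ + bᵢ/T.
  T = 346.3 K: ΣzᵢP/Pᵢˢᵃᵗ = 1.4961
  T = 383.2 K: ΣzᵢP/Pᵢˢᵃᵗ = 0.6065
  T = 364.8 K: ΣzᵢP/Pᵢˢᵃᵗ = 0.9274
  T = 355.6 K: ΣzᵢP/Pᵢˢᵃᵗ = 1.1682
  T = 360.2 K: ΣzᵢP/Pᵢˢᵃᵗ = 1.0392
  T = 362.5 K: ΣzᵢP/Pᵢˢᵃᵗ = 0.9813
  T = 361.4 K: ΣzᵢP/Pᵢˢᵃᵗ = 1.0085
Interpolating between 361.4 K and 362.5 K gives T ≈ 361.7 K.

T = 361.7 K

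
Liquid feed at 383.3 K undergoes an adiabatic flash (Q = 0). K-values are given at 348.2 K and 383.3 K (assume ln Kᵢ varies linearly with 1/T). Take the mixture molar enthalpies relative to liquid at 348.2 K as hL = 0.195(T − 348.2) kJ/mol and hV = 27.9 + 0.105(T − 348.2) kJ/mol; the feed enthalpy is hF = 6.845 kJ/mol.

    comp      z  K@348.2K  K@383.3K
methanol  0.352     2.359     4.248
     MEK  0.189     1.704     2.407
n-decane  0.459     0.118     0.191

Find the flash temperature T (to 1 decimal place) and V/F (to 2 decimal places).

Adiabatic flash: solve Rachford–Rice at each trial T, then check hF = ψ·hV(T) + (1−ψ)·hL(T).
  T = 348.2 K: K = (2.359, 1.704, 0.118), RR gives ψ = 0.201, H_out = 5.614 kJ/mol
  T = 383.3 K: K = (4.248, 2.407, 0.191), RR gives ψ = 0.479, H_out = 18.694 kJ/mol
  T = 365.8 K: K = (3.213, 2.043, 0.152), RR gives ψ = 0.373, H_out = 13.235 kJ/mol
  T = 357.0 K: K = (2.764, 1.870, 0.134), RR gives ψ = 0.300, H_out = 9.841 kJ/mol
  T = 352.6 K: K = (2.556, 1.786, 0.126), RR gives ψ = 0.255, H_out = 7.863 kJ/mol
  T = 350.4 K: K = (2.456, 1.745, 0.122), RR gives ψ = 0.229, H_out = 6.778 kJ/mol
Linear interpolation between T = 350.4 (H_out = 6.778) and T = 352.6 (H_out = 7.863) on hF = 6.845 gives T ≈ 350.5 K, at which ψ = 0.23.

T = 350.5 K, V/F = 0.23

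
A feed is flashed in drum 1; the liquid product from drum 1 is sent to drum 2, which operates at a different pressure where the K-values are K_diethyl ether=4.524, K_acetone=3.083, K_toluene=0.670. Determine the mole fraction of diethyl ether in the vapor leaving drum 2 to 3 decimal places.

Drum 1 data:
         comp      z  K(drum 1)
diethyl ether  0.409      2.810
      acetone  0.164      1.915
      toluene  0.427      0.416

y_diethyl ether (drum 2) = 0.262

Drum 1:
Rachford–Rice: g(ψ₁) = Σ zᵢ(Kᵢ−1)/(1+ψ₁(Kᵢ−1)) = 0.
g(0) = ΣzᵢKᵢ − 1 = 0.641 and g(1) = 1 − Σzᵢ/Kᵢ = -0.258, so a root lies in (0, 1).
Iterate (Newton) starting at ψ₁ = 0.36:
  ψ₁ = 0.360: g = 0.2454, g' = -0.802 → ψ₁ = 0.666
  ψ₁ = 0.666: g = 0.0210, g' = -0.718 → ψ₁ = 0.695
Converged at ψ₁ = 0.695.
Drum-1 compositions:
  diethyl ether: x = 0.181, y = 0.509
  acetone: x = 0.100, y = 0.192
  toluene: x = 0.719, y = 0.299
Drum-2 feed = drum-1 liquid: z₂ = (0.1812, 0.1003, 0.7186).
Drum 2:
Newton–Raphson from ψ₂ = 0.5:
  ψ₂ = 0.500: g = 0.0495, g' = -0.512 → ψ₂ = 0.597
  ψ₂ = 0.597: g = 0.0036, g' = -0.442 → ψ₂ = 0.605
Converged at ψ₂ = 0.605.
  diethyl ether: x = 0.058, y = 0.262
  acetone: x = 0.044, y = 0.137
  toluene: x = 0.898, y = 0.602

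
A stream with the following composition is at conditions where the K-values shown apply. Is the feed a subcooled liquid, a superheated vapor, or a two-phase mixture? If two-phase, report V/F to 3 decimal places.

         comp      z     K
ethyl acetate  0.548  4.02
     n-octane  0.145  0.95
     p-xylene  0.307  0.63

ΣzᵢKᵢ = 2.534; Σzᵢ/Kᵢ = 0.776.
Since Σzᵢ/Kᵢ < 1 the mixture is above its dew point — single vapor phase.

superheated vapor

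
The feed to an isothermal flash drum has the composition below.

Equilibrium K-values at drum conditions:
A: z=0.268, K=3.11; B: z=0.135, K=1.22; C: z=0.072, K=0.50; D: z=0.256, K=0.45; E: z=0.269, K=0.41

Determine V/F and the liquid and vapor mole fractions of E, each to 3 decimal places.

Rachford–Rice: g(V/F) = Σ zᵢ(Kᵢ−1)/(1+V/F(Kᵢ−1)) = 0.
Check two-phase: ΣzᵢKᵢ = 1.260 > 1 and Σzᵢ/Kᵢ = 1.566 > 1, so g(0) = 0.260 > 0 and g(1) = -0.566 < 0.
Newton–Raphson from V/F = 0.37:
  V/F = 0.370: g = -0.0790, g' = -0.684 → V/F = 0.255
  V/F = 0.255: g = 0.0042, g' = -0.769 → V/F = 0.260
Converged at V/F = 0.260.
Compositions from xᵢ = zᵢ/(1+V/F(Kᵢ−1)), yᵢ = Kᵢxᵢ:
  A: x = 0.173, y = 0.538
  B: x = 0.128, y = 0.156
  C: x = 0.083, y = 0.041
  D: x = 0.299, y = 0.134
  E: x = 0.318, y = 0.130

V/F = 0.260, x_E = 0.318, y_E = 0.130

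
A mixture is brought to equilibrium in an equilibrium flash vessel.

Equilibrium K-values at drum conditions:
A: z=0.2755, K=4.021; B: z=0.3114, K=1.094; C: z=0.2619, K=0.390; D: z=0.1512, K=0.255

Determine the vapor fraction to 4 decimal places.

ψ = 0.4394

Let ψ = V/F and solve Σ zᵢ(Kᵢ−1)/(1+ψ(Kᵢ−1)) = 0.
Feasibility: ΣzᵢKᵢ = 1.5892, Σzᵢ/Kᵢ = 1.6176 — both > 1, two phases present.
Newton–Raphson from ψ = 0.34:
  ψ = 0.3400: g = 0.08652, g' = -0.9201 → ψ = 0.4340
  ψ = 0.4340: g = 0.00447, g' = -0.8368 → ψ = 0.4394
Converged at ψ = 0.4394.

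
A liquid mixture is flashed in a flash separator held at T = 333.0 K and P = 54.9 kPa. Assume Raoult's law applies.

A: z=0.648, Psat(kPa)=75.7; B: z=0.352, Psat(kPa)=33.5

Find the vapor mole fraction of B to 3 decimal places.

y_B = 0.301

Raoult's law: Kᵢ = Pᵢˢᵃᵗ/P = Pᵢˢᵃᵗ/54.9.
  K_A = 75.7/54.9 = 1.37887, K_B = 33.5/54.9 = 0.61020
Rachford–Rice: g(ψ) = Σ zᵢ(Kᵢ−1)/(1+ψ(Kᵢ−1)) = 0.
Feasibility: ΣzᵢKᵢ = 1.108, Σzᵢ/Kᵢ = 1.047 — both > 1, two phases present.
Newton iteration, ψ⁰ = 0.5:
  ψ = 0.500: g = 0.0360, g' = -0.148 → ψ = 0.743
  ψ = 0.743: g = -0.0015, g' = -0.163 → ψ = 0.733
Converged at ψ = 0.733.
Compositions from xᵢ = zᵢ/(1+ψ(Kᵢ−1)), yᵢ = Kᵢxᵢ:
  A: x = 0.507, y = 0.699
  B: x = 0.493, y = 0.301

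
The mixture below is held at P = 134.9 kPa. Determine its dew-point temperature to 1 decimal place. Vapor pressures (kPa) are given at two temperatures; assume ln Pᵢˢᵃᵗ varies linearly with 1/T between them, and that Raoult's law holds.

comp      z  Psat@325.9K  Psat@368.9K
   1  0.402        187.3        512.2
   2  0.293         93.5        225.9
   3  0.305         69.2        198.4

Dew-point temperature: Σzᵢ·P/Pᵢˢᵃᵗ(T) = 1. Interpolate ln Pᵢˢᵃᵗ = aᵢ + bᵢ/T.
  T = 325.9 K: ΣzᵢP/Pᵢˢᵃᵗ = 1.3068
  T = 368.9 K: ΣzᵢP/Pᵢˢᵃᵗ = 0.4882
  T = 347.4 K: ΣzᵢP/Pᵢˢᵃᵗ = 0.7742
  T = 336.6 K: ΣzᵢP/Pᵢˢᵃᵗ = 0.9985
  T = 331.2 K: ΣzᵢP/Pᵢˢᵃᵗ = 1.1412
  T = 333.9 K: ΣzᵢP/Pᵢˢᵃᵗ = 1.0669
Interpolating between 333.9 K and 336.6 K gives T ≈ 336.5 K.

T = 336.5 K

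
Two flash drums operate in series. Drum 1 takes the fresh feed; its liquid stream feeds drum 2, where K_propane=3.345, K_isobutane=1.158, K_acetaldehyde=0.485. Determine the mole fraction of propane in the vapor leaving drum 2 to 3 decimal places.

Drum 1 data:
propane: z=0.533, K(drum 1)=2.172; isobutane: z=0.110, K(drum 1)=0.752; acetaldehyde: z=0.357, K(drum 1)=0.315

y_propane (drum 2) = 0.511

Drum 1:
Iterate (Newton) starting at ψ₁ = 0.5:
  ψ₁ = 0.500: g = -0.0092, g' = -0.687 → ψ₁ = 0.487
Converged at ψ₁ = 0.487.
Drum-1 compositions:
  propane: x = 0.339, y = 0.737
  isobutane: x = 0.125, y = 0.094
  acetaldehyde: x = 0.535, y = 0.169
Drum-2 feed = drum-1 liquid: z₂ = (0.3394, 0.1251, 0.5355).
Drum 2:
Let ψ₂ = V/F and solve Σ zᵢ(Kᵢ−1)/(1+ψ₂(Kᵢ−1)) = 0.
Check two-phase: ΣzᵢKᵢ = 1.540 > 1 and Σzᵢ/Kᵢ = 1.314 > 1, so g(0) = 0.540 > 0 and g(1) = -0.314 < 0.
Iterate (Newton) starting at ψ₂ = 0.5:
  ψ₂ = 0.500: g = 0.0133, g' = -0.656 → ψ₂ = 0.520
Converged at ψ₂ = 0.520.
  propane: x = 0.153, y = 0.511
  isobutane: x = 0.116, y = 0.134
  acetaldehyde: x = 0.732, y = 0.355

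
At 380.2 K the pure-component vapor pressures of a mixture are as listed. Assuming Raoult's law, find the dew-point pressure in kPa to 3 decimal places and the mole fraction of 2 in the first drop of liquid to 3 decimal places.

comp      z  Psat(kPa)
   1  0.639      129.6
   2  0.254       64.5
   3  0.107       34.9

At the dew point ψ → 1, so Σzᵢ/Kᵢ = 1 with Kᵢ = Pᵢˢᵃᵗ/P ⇒ 1/P = Σzᵢ/Pᵢˢᵃᵗ.
1/P = 0.639/129.6 + 0.254/64.5 + 0.107/34.9 = 0.011934 ⇒ P = 83.791 kPa
xᵢ = zᵢP/Pᵢˢᵃᵗ ⇒ x_2 = 0.254·83.791/64.5 = 0.330

Pdew = 83.791 kPa, x_2 = 0.330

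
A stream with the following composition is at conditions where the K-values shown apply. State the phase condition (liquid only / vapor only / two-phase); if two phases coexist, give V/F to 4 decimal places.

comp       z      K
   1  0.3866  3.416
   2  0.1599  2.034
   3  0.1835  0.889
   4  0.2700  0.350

ΣzᵢKᵢ = 1.9035; Σzᵢ/Kᵢ = 1.1696.
Both exceed 1, so a two-phase solution exists.
Material balance + equilibrium reduce to Σ zᵢ(Kᵢ−1)/(1+ψ(Kᵢ−1)) = 0.
Newton–Raphson from ψ = 0.49:
  ψ = 0.4900: g = 0.25838, g' = -0.7966 → ψ = 0.8143
  ψ = 0.8143: g = 0.00926, g' = -0.8243 → ψ = 0.8256
  ψ = 0.8256: g = -0.00006, g' = -0.8354 → ψ = 0.8255
Converged at ψ = 0.8255.

two-phase, V/F = 0.8255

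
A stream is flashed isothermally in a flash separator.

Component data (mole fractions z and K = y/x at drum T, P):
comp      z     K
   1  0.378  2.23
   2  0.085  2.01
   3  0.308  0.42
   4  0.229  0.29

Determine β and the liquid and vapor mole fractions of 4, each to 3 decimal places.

β = 0.275, x_4 = 0.285, y_4 = 0.083

Material balance + equilibrium reduce to Σ zᵢ(Kᵢ−1)/(1+β(Kᵢ−1)) = 0.
Check two-phase: ΣzᵢKᵢ = 1.210 > 1 and Σzᵢ/Kᵢ = 1.735 > 1, so g(0) = 0.210 > 0 and g(1) = -0.735 < 0.
Newton iteration, β⁰ = 0.61:
  β = 0.610: g = -0.2445, g' = -0.827 → β = 0.314
  β = 0.314: g = -0.0274, g' = -0.694 → β = 0.275
Converged at β = 0.275.
Compositions from xᵢ = zᵢ/(1+β(Kᵢ−1)), yᵢ = Kᵢxᵢ:
  1: x = 0.282, y = 0.630
  2: x = 0.067, y = 0.134
  3: x = 0.366, y = 0.154
  4: x = 0.285, y = 0.083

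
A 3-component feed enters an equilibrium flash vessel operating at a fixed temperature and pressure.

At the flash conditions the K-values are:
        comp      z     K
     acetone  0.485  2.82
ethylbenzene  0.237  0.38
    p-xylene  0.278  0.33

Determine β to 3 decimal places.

β = 0.466

Let β = V/F and solve Σ zᵢ(Kᵢ−1)/(1+β(Kᵢ−1)) = 0.
Feasibility: ΣzᵢKᵢ = 1.549, Σzᵢ/Kᵢ = 1.638 — both > 1, two phases present.
Newton–Raphson from β = 0.6:
  β = 0.600: g = -0.1235, g' = -0.947 → β = 0.470
  β = 0.470: g = -0.0031, g' = -0.914 → β = 0.466
Converged at β = 0.466.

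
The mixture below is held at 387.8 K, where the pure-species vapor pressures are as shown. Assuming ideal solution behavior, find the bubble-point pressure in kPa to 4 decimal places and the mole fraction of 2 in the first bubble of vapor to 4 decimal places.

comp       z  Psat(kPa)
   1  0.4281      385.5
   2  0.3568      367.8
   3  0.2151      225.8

Pbub = 344.8332 kPa, y_2 = 0.3806

At the bubble point ψ → 0, so ΣzᵢKᵢ = 1 with Kᵢ = Pᵢˢᵃᵗ/P ⇒ P = ΣzᵢPᵢˢᵃᵗ.
P = 0.4281·385.5 + 0.3568·367.8 + 0.2151·225.8 = 344.8332 kPa
yᵢ = zᵢPᵢˢᵃᵗ/P ⇒ y_2 = 0.3568·367.8/344.8332 = 0.3806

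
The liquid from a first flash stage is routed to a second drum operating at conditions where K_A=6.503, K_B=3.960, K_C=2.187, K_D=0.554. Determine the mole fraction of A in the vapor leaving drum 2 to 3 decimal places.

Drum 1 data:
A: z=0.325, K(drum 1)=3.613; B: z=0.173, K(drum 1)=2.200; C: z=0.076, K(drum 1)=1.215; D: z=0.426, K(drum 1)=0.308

y_A (drum 2) = 0.245

Drum 1:
Newton iteration, ψ₁⁰ = 0.63:
  ψ₁ = 0.630: g = -0.0691, g' = -1.042 → ψ₁ = 0.564
  ψ₁ = 0.564: g = -0.0015, g' = -1.003 → ψ₁ = 0.562
Converged at ψ₁ = 0.562.
Drum-1 compositions:
  A: x = 0.132, y = 0.476
  B: x = 0.103, y = 0.227
  C: x = 0.068, y = 0.082
  D: x = 0.697, y = 0.215
Drum-2 feed = drum-1 liquid: z₂ = (0.1316, 0.1033, 0.0678, 0.6973).
Drum 2:
Let ψ₂ = V/F and solve Σ zᵢ(Kᵢ−1)/(1+ψ₂(Kᵢ−1)) = 0.
g(0) = ΣzᵢKᵢ − 1 = 0.800 and g(1) = 1 − Σzᵢ/Kᵢ = -0.336, so a root lies in (0, 1).
Iterate (Newton) starting at ψ₂ = 0.31:
  ψ₂ = 0.310: g = 0.1251, g' = -1.028 → ψ₂ = 0.432
  ψ₂ = 0.432: g = 0.0169, g' = -0.779 → ψ₂ = 0.453
  ψ₂ = 0.453: g = 0.0003, g' = -0.750 → ψ₂ = 0.454
Converged at ψ₂ = 0.454.
  A: x = 0.038, y = 0.245
  B: x = 0.044, y = 0.175
  C: x = 0.044, y = 0.096
  D: x = 0.874, y = 0.484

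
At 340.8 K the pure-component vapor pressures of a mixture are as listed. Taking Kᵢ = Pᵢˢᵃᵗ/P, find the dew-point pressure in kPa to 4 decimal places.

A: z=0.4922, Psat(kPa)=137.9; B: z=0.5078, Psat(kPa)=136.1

Pdew = 136.9800 kPa

At the dew point ψ → 1, so Σzᵢ/Kᵢ = 1 with Kᵢ = Pᵢˢᵃᵗ/P ⇒ 1/P = Σzᵢ/Pᵢˢᵃᵗ.
1/P = 0.4922/137.9 + 0.5078/136.1 = 0.0073003 ⇒ P = 136.9800 kPa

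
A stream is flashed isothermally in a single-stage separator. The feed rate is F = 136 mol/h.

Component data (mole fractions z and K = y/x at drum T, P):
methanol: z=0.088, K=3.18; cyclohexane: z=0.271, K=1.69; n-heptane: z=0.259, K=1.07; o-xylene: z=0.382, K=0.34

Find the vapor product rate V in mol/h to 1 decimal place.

Iterate (Newton) starting at ψ = 0.5:
  ψ = 0.500: g = -0.1280, g' = -0.539 → ψ = 0.263
  ψ = 0.263: g = -0.0068, g' = -0.506 → ψ = 0.249
Converged at ψ = 0.249.
Then V = ψ·F = 0.2491·136 = 33.9 mol/h and L = F − V = 102.1 mol/h.

V = 33.9 mol/h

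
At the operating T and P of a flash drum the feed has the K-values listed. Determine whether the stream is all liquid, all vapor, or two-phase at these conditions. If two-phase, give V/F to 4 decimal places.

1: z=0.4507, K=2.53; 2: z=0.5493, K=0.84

ΣzᵢKᵢ = 1.6017; Σzᵢ/Kᵢ = 0.8321.
Since Σzᵢ/Kᵢ < 1 the mixture is above its dew point — single vapor phase.

all vapor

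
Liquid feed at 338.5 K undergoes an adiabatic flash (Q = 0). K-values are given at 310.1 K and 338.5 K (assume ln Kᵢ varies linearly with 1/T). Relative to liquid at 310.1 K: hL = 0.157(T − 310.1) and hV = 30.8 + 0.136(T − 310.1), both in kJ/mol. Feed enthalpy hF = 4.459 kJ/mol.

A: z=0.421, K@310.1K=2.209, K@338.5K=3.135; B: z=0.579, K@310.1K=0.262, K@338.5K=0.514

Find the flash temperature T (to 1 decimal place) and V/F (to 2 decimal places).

Adiabatic flash: solve Rachford–Rice at each trial T, then check hF = ψ·hV(T) + (1−ψ)·hL(T).
  T = 310.1 K: K = (2.209, 0.262), RR gives ψ = 0.092, H_out = 2.820 kJ/mol
  T = 338.5 K: K = (3.135, 0.514), RR gives ψ = 0.595, H_out = 22.432 kJ/mol
  T = 324.3 K: K = (2.652, 0.372), RR gives ψ = 0.320, H_out = 12.000 kJ/mol
  T = 317.2 K: K = (2.425, 0.314), RR gives ψ = 0.207, H_out = 7.463 kJ/mol
  T = 313.6 K: K = (2.314, 0.287), RR gives ψ = 0.150, H_out = 5.145 kJ/mol
  T = 311.9 K: K = (2.263, 0.274), RR gives ψ = 0.122, H_out = 4.028 kJ/mol
Linear interpolation between T = 311.9 (H_out = 4.028) and T = 313.6 (H_out = 5.145) on hF = 4.459 gives T ≈ 312.6 K, at which ψ = 0.13.

T = 312.6 K, V/F = 0.13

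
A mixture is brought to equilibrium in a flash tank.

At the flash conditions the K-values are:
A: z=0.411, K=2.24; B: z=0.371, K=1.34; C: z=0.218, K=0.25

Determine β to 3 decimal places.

β = 0.739

Let β = V/F and solve Σ zᵢ(Kᵢ−1)/(1+β(Kᵢ−1)) = 0.
g(0) = ΣzᵢKᵢ − 1 = 0.472 and g(1) = 1 − Σzᵢ/Kᵢ = -0.332, so a root lies in (0, 1).
Iterate (Newton) starting at β = 0.3:
  β = 0.300: g = 0.2750, g' = -0.575 → β = 0.778
  β = 0.778: g = -0.0334, g' = -0.897 → β = 0.741
  β = 0.741: g = -0.0015, g' = -0.820 → β = 0.739
Converged at β = 0.739.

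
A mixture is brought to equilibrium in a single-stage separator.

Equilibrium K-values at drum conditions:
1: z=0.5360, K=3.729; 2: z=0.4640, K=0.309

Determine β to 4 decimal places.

Binary case is linear: z₁(K₁−1)(1+β(K₂−1)) + z₂(K₂−1)(1+β(K₁−1)) = 0
⇒ β = [z₁(K₁−1)+z₂(K₂−1)] / [−(K₁−1)(K₂−1)] = 1.14212/1.88574 = 0.6057

β = 0.6057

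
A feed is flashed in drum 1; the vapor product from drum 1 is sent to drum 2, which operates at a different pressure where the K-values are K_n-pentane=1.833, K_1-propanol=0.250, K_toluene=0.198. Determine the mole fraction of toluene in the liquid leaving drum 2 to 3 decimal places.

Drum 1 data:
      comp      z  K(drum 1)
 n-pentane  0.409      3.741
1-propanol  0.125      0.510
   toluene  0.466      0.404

x_toluene (drum 2) = 0.393

Drum 1:
Let ψ₁ = V/F and solve Σ zᵢ(Kᵢ−1)/(1+ψ₁(Kᵢ−1)) = 0.
Check two-phase: ΣzᵢKᵢ = 1.782 > 1 and Σzᵢ/Kᵢ = 1.508 > 1, so g(0) = 0.782 > 0 and g(1) = -0.508 < 0.
Newton–Raphson from ψ₁ = 0.44:
  ψ₁ = 0.440: g = 0.0536, g' = -0.984 → ψ₁ = 0.494
  ψ₁ = 0.494: g = 0.0013, g' = -0.939 → ψ₁ = 0.496
Converged at ψ₁ = 0.496.
Drum-1 compositions:
  n-pentane: x = 0.173, y = 0.649
  1-propanol: x = 0.165, y = 0.084
  toluene: x = 0.662, y = 0.267
Drum-2 feed = drum-1 vapor: z₂ = (0.6485, 0.0842, 0.2673).
Drum 2:
Newton–Raphson from ψ₂ = 0.5:
  ψ₂ = 0.500: g = -0.0775, g' = -0.825 → ψ₂ = 0.406
  ψ₂ = 0.406: g = -0.0050, g' = -0.727 → ψ₂ = 0.399
Converged at ψ₂ = 0.399.
  n-pentane: x = 0.487, y = 0.892
  1-propanol: x = 0.120, y = 0.030
  toluene: x = 0.393, y = 0.078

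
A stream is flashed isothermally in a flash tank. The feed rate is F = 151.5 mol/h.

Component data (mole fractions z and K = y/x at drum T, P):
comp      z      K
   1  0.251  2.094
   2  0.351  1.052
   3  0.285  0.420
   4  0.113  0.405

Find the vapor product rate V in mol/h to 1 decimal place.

V = 22.4 mol/h

Newton iteration, V/F⁰ = 0.67:
  V/F = 0.670: g = -0.2061, g' = -0.468 → V/F = 0.230
  V/F = 0.230: g = -0.0311, g' = -0.374 → V/F = 0.147
  V/F = 0.147: g = 0.0004, g' = -0.387 → V/F = 0.148
Converged at V/F = 0.148.
Then V = V/F·F = 0.1477·151.5 = 22.4 mol/h and L = F − V = 129.1 mol/h.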